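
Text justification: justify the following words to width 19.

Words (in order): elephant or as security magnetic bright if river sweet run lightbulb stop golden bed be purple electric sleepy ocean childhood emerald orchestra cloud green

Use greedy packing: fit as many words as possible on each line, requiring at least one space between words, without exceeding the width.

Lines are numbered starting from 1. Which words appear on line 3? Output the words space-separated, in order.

Answer: bright if river

Derivation:
Line 1: ['elephant', 'or', 'as'] (min_width=14, slack=5)
Line 2: ['security', 'magnetic'] (min_width=17, slack=2)
Line 3: ['bright', 'if', 'river'] (min_width=15, slack=4)
Line 4: ['sweet', 'run', 'lightbulb'] (min_width=19, slack=0)
Line 5: ['stop', 'golden', 'bed', 'be'] (min_width=18, slack=1)
Line 6: ['purple', 'electric'] (min_width=15, slack=4)
Line 7: ['sleepy', 'ocean'] (min_width=12, slack=7)
Line 8: ['childhood', 'emerald'] (min_width=17, slack=2)
Line 9: ['orchestra', 'cloud'] (min_width=15, slack=4)
Line 10: ['green'] (min_width=5, slack=14)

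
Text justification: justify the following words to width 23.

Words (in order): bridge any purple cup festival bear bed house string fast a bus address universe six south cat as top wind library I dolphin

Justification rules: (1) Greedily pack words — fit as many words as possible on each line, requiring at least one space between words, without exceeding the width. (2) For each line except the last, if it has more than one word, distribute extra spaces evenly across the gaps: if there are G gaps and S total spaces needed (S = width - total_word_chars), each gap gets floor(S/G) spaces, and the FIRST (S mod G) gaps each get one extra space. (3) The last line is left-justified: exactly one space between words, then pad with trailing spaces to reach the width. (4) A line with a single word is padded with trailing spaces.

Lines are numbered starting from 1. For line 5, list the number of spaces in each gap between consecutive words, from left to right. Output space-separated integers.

Line 1: ['bridge', 'any', 'purple', 'cup'] (min_width=21, slack=2)
Line 2: ['festival', 'bear', 'bed', 'house'] (min_width=23, slack=0)
Line 3: ['string', 'fast', 'a', 'bus'] (min_width=17, slack=6)
Line 4: ['address', 'universe', 'six'] (min_width=20, slack=3)
Line 5: ['south', 'cat', 'as', 'top', 'wind'] (min_width=21, slack=2)
Line 6: ['library', 'I', 'dolphin'] (min_width=17, slack=6)

Answer: 2 2 1 1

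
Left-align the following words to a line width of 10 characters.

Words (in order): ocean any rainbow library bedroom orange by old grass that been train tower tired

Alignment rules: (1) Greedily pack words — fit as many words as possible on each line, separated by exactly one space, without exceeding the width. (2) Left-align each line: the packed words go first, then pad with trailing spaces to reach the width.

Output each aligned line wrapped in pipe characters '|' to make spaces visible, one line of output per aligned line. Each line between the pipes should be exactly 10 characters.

Line 1: ['ocean', 'any'] (min_width=9, slack=1)
Line 2: ['rainbow'] (min_width=7, slack=3)
Line 3: ['library'] (min_width=7, slack=3)
Line 4: ['bedroom'] (min_width=7, slack=3)
Line 5: ['orange', 'by'] (min_width=9, slack=1)
Line 6: ['old', 'grass'] (min_width=9, slack=1)
Line 7: ['that', 'been'] (min_width=9, slack=1)
Line 8: ['train'] (min_width=5, slack=5)
Line 9: ['tower'] (min_width=5, slack=5)
Line 10: ['tired'] (min_width=5, slack=5)

Answer: |ocean any |
|rainbow   |
|library   |
|bedroom   |
|orange by |
|old grass |
|that been |
|train     |
|tower     |
|tired     |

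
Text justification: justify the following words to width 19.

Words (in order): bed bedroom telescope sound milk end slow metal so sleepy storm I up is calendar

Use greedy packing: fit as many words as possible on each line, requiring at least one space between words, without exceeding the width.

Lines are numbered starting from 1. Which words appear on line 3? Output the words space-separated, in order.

Answer: milk end slow metal

Derivation:
Line 1: ['bed', 'bedroom'] (min_width=11, slack=8)
Line 2: ['telescope', 'sound'] (min_width=15, slack=4)
Line 3: ['milk', 'end', 'slow', 'metal'] (min_width=19, slack=0)
Line 4: ['so', 'sleepy', 'storm', 'I'] (min_width=17, slack=2)
Line 5: ['up', 'is', 'calendar'] (min_width=14, slack=5)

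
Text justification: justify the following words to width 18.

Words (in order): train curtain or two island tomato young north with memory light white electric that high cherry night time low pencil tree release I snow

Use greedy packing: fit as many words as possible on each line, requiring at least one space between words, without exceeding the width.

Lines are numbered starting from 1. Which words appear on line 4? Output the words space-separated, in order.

Line 1: ['train', 'curtain', 'or'] (min_width=16, slack=2)
Line 2: ['two', 'island', 'tomato'] (min_width=17, slack=1)
Line 3: ['young', 'north', 'with'] (min_width=16, slack=2)
Line 4: ['memory', 'light', 'white'] (min_width=18, slack=0)
Line 5: ['electric', 'that', 'high'] (min_width=18, slack=0)
Line 6: ['cherry', 'night', 'time'] (min_width=17, slack=1)
Line 7: ['low', 'pencil', 'tree'] (min_width=15, slack=3)
Line 8: ['release', 'I', 'snow'] (min_width=14, slack=4)

Answer: memory light white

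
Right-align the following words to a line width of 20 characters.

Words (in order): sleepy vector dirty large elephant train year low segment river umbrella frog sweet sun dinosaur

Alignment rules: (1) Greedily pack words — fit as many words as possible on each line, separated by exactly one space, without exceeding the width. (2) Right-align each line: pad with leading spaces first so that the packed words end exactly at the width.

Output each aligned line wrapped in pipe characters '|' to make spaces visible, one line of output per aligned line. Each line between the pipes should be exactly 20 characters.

Answer: | sleepy vector dirty|
|large elephant train|
|    year low segment|
| river umbrella frog|
|  sweet sun dinosaur|

Derivation:
Line 1: ['sleepy', 'vector', 'dirty'] (min_width=19, slack=1)
Line 2: ['large', 'elephant', 'train'] (min_width=20, slack=0)
Line 3: ['year', 'low', 'segment'] (min_width=16, slack=4)
Line 4: ['river', 'umbrella', 'frog'] (min_width=19, slack=1)
Line 5: ['sweet', 'sun', 'dinosaur'] (min_width=18, slack=2)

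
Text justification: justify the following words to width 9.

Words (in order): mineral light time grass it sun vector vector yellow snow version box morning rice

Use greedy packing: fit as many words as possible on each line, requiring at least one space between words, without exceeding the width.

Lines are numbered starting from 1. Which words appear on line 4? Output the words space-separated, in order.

Answer: grass it

Derivation:
Line 1: ['mineral'] (min_width=7, slack=2)
Line 2: ['light'] (min_width=5, slack=4)
Line 3: ['time'] (min_width=4, slack=5)
Line 4: ['grass', 'it'] (min_width=8, slack=1)
Line 5: ['sun'] (min_width=3, slack=6)
Line 6: ['vector'] (min_width=6, slack=3)
Line 7: ['vector'] (min_width=6, slack=3)
Line 8: ['yellow'] (min_width=6, slack=3)
Line 9: ['snow'] (min_width=4, slack=5)
Line 10: ['version'] (min_width=7, slack=2)
Line 11: ['box'] (min_width=3, slack=6)
Line 12: ['morning'] (min_width=7, slack=2)
Line 13: ['rice'] (min_width=4, slack=5)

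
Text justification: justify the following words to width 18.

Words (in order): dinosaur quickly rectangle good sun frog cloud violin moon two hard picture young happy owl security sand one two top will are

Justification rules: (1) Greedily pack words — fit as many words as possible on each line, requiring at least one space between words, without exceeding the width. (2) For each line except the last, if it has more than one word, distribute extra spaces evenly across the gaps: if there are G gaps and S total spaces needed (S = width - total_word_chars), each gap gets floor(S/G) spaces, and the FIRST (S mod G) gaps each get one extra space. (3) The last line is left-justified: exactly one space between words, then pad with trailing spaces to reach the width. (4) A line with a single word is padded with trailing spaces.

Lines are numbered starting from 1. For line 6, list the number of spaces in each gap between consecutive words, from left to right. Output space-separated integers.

Line 1: ['dinosaur', 'quickly'] (min_width=16, slack=2)
Line 2: ['rectangle', 'good', 'sun'] (min_width=18, slack=0)
Line 3: ['frog', 'cloud', 'violin'] (min_width=17, slack=1)
Line 4: ['moon', 'two', 'hard'] (min_width=13, slack=5)
Line 5: ['picture', 'young'] (min_width=13, slack=5)
Line 6: ['happy', 'owl', 'security'] (min_width=18, slack=0)
Line 7: ['sand', 'one', 'two', 'top'] (min_width=16, slack=2)
Line 8: ['will', 'are'] (min_width=8, slack=10)

Answer: 1 1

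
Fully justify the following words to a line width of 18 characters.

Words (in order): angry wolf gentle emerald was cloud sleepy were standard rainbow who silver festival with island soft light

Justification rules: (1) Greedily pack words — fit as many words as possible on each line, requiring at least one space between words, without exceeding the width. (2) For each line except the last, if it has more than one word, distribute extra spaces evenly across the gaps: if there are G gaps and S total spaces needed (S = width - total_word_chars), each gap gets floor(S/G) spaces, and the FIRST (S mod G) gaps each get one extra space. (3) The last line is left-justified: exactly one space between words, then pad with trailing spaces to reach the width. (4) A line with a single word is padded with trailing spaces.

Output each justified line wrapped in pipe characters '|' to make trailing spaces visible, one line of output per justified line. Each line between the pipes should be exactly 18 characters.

Answer: |angry  wolf gentle|
|emerald  was cloud|
|sleepy        were|
|standard   rainbow|
|who         silver|
|festival      with|
|island soft light |

Derivation:
Line 1: ['angry', 'wolf', 'gentle'] (min_width=17, slack=1)
Line 2: ['emerald', 'was', 'cloud'] (min_width=17, slack=1)
Line 3: ['sleepy', 'were'] (min_width=11, slack=7)
Line 4: ['standard', 'rainbow'] (min_width=16, slack=2)
Line 5: ['who', 'silver'] (min_width=10, slack=8)
Line 6: ['festival', 'with'] (min_width=13, slack=5)
Line 7: ['island', 'soft', 'light'] (min_width=17, slack=1)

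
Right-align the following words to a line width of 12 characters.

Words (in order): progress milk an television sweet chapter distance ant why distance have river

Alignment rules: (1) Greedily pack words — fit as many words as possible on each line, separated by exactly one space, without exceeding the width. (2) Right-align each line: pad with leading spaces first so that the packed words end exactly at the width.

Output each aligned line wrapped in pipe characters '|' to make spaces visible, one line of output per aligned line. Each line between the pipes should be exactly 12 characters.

Line 1: ['progress'] (min_width=8, slack=4)
Line 2: ['milk', 'an'] (min_width=7, slack=5)
Line 3: ['television'] (min_width=10, slack=2)
Line 4: ['sweet'] (min_width=5, slack=7)
Line 5: ['chapter'] (min_width=7, slack=5)
Line 6: ['distance', 'ant'] (min_width=12, slack=0)
Line 7: ['why', 'distance'] (min_width=12, slack=0)
Line 8: ['have', 'river'] (min_width=10, slack=2)

Answer: |    progress|
|     milk an|
|  television|
|       sweet|
|     chapter|
|distance ant|
|why distance|
|  have river|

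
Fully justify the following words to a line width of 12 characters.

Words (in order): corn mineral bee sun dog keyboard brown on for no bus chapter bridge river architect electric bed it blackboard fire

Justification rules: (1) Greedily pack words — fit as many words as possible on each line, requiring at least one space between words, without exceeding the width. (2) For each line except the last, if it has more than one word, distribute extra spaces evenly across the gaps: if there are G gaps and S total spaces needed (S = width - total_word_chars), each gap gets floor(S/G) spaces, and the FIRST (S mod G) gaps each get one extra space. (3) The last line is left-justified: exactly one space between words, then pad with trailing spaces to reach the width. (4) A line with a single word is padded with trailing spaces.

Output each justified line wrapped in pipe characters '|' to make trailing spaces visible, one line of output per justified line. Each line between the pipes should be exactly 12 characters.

Line 1: ['corn', 'mineral'] (min_width=12, slack=0)
Line 2: ['bee', 'sun', 'dog'] (min_width=11, slack=1)
Line 3: ['keyboard'] (min_width=8, slack=4)
Line 4: ['brown', 'on', 'for'] (min_width=12, slack=0)
Line 5: ['no', 'bus'] (min_width=6, slack=6)
Line 6: ['chapter'] (min_width=7, slack=5)
Line 7: ['bridge', 'river'] (min_width=12, slack=0)
Line 8: ['architect'] (min_width=9, slack=3)
Line 9: ['electric', 'bed'] (min_width=12, slack=0)
Line 10: ['it'] (min_width=2, slack=10)
Line 11: ['blackboard'] (min_width=10, slack=2)
Line 12: ['fire'] (min_width=4, slack=8)

Answer: |corn mineral|
|bee  sun dog|
|keyboard    |
|brown on for|
|no       bus|
|chapter     |
|bridge river|
|architect   |
|electric bed|
|it          |
|blackboard  |
|fire        |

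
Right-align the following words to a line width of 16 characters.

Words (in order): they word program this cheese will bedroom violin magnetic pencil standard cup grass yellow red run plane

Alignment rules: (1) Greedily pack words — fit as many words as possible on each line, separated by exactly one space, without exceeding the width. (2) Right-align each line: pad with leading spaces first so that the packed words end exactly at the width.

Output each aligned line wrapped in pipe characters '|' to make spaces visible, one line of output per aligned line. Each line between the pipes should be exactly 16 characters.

Answer: |       they word|
|    program this|
|     cheese will|
|  bedroom violin|
| magnetic pencil|
|    standard cup|
|grass yellow red|
|       run plane|

Derivation:
Line 1: ['they', 'word'] (min_width=9, slack=7)
Line 2: ['program', 'this'] (min_width=12, slack=4)
Line 3: ['cheese', 'will'] (min_width=11, slack=5)
Line 4: ['bedroom', 'violin'] (min_width=14, slack=2)
Line 5: ['magnetic', 'pencil'] (min_width=15, slack=1)
Line 6: ['standard', 'cup'] (min_width=12, slack=4)
Line 7: ['grass', 'yellow', 'red'] (min_width=16, slack=0)
Line 8: ['run', 'plane'] (min_width=9, slack=7)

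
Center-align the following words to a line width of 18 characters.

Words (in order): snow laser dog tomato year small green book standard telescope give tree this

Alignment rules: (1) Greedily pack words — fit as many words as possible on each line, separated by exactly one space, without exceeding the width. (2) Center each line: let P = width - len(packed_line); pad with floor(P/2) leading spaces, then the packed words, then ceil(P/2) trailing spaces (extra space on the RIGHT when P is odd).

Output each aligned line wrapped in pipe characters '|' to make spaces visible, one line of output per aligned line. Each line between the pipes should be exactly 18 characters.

Answer: |  snow laser dog  |
|tomato year small |
|    green book    |
|standard telescope|
|  give tree this  |

Derivation:
Line 1: ['snow', 'laser', 'dog'] (min_width=14, slack=4)
Line 2: ['tomato', 'year', 'small'] (min_width=17, slack=1)
Line 3: ['green', 'book'] (min_width=10, slack=8)
Line 4: ['standard', 'telescope'] (min_width=18, slack=0)
Line 5: ['give', 'tree', 'this'] (min_width=14, slack=4)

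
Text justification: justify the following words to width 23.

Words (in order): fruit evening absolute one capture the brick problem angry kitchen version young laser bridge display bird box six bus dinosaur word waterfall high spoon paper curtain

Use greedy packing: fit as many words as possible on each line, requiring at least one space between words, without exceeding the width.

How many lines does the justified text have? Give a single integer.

Line 1: ['fruit', 'evening', 'absolute'] (min_width=22, slack=1)
Line 2: ['one', 'capture', 'the', 'brick'] (min_width=21, slack=2)
Line 3: ['problem', 'angry', 'kitchen'] (min_width=21, slack=2)
Line 4: ['version', 'young', 'laser'] (min_width=19, slack=4)
Line 5: ['bridge', 'display', 'bird', 'box'] (min_width=23, slack=0)
Line 6: ['six', 'bus', 'dinosaur', 'word'] (min_width=21, slack=2)
Line 7: ['waterfall', 'high', 'spoon'] (min_width=20, slack=3)
Line 8: ['paper', 'curtain'] (min_width=13, slack=10)
Total lines: 8

Answer: 8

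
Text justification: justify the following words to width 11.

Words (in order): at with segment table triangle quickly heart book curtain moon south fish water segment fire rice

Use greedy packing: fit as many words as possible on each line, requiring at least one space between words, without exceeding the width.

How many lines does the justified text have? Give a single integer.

Answer: 11

Derivation:
Line 1: ['at', 'with'] (min_width=7, slack=4)
Line 2: ['segment'] (min_width=7, slack=4)
Line 3: ['table'] (min_width=5, slack=6)
Line 4: ['triangle'] (min_width=8, slack=3)
Line 5: ['quickly'] (min_width=7, slack=4)
Line 6: ['heart', 'book'] (min_width=10, slack=1)
Line 7: ['curtain'] (min_width=7, slack=4)
Line 8: ['moon', 'south'] (min_width=10, slack=1)
Line 9: ['fish', 'water'] (min_width=10, slack=1)
Line 10: ['segment'] (min_width=7, slack=4)
Line 11: ['fire', 'rice'] (min_width=9, slack=2)
Total lines: 11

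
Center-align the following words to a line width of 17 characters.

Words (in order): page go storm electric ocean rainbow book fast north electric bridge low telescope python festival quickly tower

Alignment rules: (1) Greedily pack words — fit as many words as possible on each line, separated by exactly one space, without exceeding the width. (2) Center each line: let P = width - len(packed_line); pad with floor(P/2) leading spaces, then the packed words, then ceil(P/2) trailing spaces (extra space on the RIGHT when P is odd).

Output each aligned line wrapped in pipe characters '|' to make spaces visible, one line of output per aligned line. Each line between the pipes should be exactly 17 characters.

Answer: |  page go storm  |
| electric ocean  |
|rainbow book fast|
| north electric  |
|   bridge low    |
|telescope python |
|festival quickly |
|      tower      |

Derivation:
Line 1: ['page', 'go', 'storm'] (min_width=13, slack=4)
Line 2: ['electric', 'ocean'] (min_width=14, slack=3)
Line 3: ['rainbow', 'book', 'fast'] (min_width=17, slack=0)
Line 4: ['north', 'electric'] (min_width=14, slack=3)
Line 5: ['bridge', 'low'] (min_width=10, slack=7)
Line 6: ['telescope', 'python'] (min_width=16, slack=1)
Line 7: ['festival', 'quickly'] (min_width=16, slack=1)
Line 8: ['tower'] (min_width=5, slack=12)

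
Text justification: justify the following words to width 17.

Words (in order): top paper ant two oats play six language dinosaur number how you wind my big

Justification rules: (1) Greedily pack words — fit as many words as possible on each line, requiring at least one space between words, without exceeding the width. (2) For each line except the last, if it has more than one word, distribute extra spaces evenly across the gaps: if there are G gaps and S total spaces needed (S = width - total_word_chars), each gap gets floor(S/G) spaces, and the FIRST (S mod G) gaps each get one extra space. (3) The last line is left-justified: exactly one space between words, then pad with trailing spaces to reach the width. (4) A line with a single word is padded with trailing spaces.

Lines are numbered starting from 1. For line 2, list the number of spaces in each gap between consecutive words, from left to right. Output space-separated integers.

Answer: 3 3

Derivation:
Line 1: ['top', 'paper', 'ant', 'two'] (min_width=17, slack=0)
Line 2: ['oats', 'play', 'six'] (min_width=13, slack=4)
Line 3: ['language', 'dinosaur'] (min_width=17, slack=0)
Line 4: ['number', 'how', 'you'] (min_width=14, slack=3)
Line 5: ['wind', 'my', 'big'] (min_width=11, slack=6)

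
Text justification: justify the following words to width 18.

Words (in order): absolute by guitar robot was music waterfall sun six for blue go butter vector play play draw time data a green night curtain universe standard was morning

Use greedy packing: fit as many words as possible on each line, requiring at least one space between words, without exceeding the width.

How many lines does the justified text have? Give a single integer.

Answer: 10

Derivation:
Line 1: ['absolute', 'by', 'guitar'] (min_width=18, slack=0)
Line 2: ['robot', 'was', 'music'] (min_width=15, slack=3)
Line 3: ['waterfall', 'sun', 'six'] (min_width=17, slack=1)
Line 4: ['for', 'blue', 'go', 'butter'] (min_width=18, slack=0)
Line 5: ['vector', 'play', 'play'] (min_width=16, slack=2)
Line 6: ['draw', 'time', 'data', 'a'] (min_width=16, slack=2)
Line 7: ['green', 'night'] (min_width=11, slack=7)
Line 8: ['curtain', 'universe'] (min_width=16, slack=2)
Line 9: ['standard', 'was'] (min_width=12, slack=6)
Line 10: ['morning'] (min_width=7, slack=11)
Total lines: 10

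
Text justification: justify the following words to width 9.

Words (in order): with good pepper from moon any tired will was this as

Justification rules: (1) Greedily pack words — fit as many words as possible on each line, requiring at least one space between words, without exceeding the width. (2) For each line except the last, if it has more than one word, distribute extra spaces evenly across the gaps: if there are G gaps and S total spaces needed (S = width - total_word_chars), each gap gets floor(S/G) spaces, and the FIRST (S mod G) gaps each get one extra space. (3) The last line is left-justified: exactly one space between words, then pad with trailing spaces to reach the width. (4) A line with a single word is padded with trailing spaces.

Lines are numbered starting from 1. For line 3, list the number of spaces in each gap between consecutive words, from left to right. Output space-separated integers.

Answer: 1

Derivation:
Line 1: ['with', 'good'] (min_width=9, slack=0)
Line 2: ['pepper'] (min_width=6, slack=3)
Line 3: ['from', 'moon'] (min_width=9, slack=0)
Line 4: ['any', 'tired'] (min_width=9, slack=0)
Line 5: ['will', 'was'] (min_width=8, slack=1)
Line 6: ['this', 'as'] (min_width=7, slack=2)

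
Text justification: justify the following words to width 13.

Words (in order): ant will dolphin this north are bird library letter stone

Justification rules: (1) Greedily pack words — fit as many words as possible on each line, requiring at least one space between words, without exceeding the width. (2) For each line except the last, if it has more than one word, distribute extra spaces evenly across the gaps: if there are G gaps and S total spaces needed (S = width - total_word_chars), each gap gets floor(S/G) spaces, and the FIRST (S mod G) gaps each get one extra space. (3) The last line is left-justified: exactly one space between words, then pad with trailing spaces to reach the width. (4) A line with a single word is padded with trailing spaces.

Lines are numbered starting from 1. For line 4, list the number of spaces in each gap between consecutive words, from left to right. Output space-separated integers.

Line 1: ['ant', 'will'] (min_width=8, slack=5)
Line 2: ['dolphin', 'this'] (min_width=12, slack=1)
Line 3: ['north', 'are'] (min_width=9, slack=4)
Line 4: ['bird', 'library'] (min_width=12, slack=1)
Line 5: ['letter', 'stone'] (min_width=12, slack=1)

Answer: 2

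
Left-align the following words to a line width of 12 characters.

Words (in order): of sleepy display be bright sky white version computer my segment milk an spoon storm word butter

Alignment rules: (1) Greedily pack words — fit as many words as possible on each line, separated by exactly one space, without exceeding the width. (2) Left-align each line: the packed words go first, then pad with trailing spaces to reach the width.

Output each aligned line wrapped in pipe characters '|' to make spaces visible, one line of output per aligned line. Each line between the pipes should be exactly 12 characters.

Answer: |of sleepy   |
|display be  |
|bright sky  |
|white       |
|version     |
|computer my |
|segment milk|
|an spoon    |
|storm word  |
|butter      |

Derivation:
Line 1: ['of', 'sleepy'] (min_width=9, slack=3)
Line 2: ['display', 'be'] (min_width=10, slack=2)
Line 3: ['bright', 'sky'] (min_width=10, slack=2)
Line 4: ['white'] (min_width=5, slack=7)
Line 5: ['version'] (min_width=7, slack=5)
Line 6: ['computer', 'my'] (min_width=11, slack=1)
Line 7: ['segment', 'milk'] (min_width=12, slack=0)
Line 8: ['an', 'spoon'] (min_width=8, slack=4)
Line 9: ['storm', 'word'] (min_width=10, slack=2)
Line 10: ['butter'] (min_width=6, slack=6)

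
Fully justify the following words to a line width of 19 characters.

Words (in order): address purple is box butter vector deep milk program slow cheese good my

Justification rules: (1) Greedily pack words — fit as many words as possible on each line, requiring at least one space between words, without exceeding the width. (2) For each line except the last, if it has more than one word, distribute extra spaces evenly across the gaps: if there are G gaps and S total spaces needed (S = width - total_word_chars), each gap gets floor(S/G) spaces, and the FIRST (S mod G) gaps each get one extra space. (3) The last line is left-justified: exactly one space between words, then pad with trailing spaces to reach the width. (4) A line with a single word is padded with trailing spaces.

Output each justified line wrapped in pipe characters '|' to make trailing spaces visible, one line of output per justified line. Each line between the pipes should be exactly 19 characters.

Line 1: ['address', 'purple', 'is'] (min_width=17, slack=2)
Line 2: ['box', 'butter', 'vector'] (min_width=17, slack=2)
Line 3: ['deep', 'milk', 'program'] (min_width=17, slack=2)
Line 4: ['slow', 'cheese', 'good', 'my'] (min_width=19, slack=0)

Answer: |address  purple  is|
|box  butter  vector|
|deep  milk  program|
|slow cheese good my|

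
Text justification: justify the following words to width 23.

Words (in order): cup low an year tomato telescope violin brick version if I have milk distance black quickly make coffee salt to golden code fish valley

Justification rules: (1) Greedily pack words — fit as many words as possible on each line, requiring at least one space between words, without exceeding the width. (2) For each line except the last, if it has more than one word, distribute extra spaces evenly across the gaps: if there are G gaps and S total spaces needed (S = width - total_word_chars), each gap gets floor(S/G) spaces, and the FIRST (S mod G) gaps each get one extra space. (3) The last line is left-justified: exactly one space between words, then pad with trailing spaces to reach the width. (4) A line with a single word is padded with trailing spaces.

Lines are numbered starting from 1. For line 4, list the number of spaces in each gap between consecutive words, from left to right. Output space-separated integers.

Answer: 2 1

Derivation:
Line 1: ['cup', 'low', 'an', 'year', 'tomato'] (min_width=22, slack=1)
Line 2: ['telescope', 'violin', 'brick'] (min_width=22, slack=1)
Line 3: ['version', 'if', 'I', 'have', 'milk'] (min_width=22, slack=1)
Line 4: ['distance', 'black', 'quickly'] (min_width=22, slack=1)
Line 5: ['make', 'coffee', 'salt', 'to'] (min_width=19, slack=4)
Line 6: ['golden', 'code', 'fish', 'valley'] (min_width=23, slack=0)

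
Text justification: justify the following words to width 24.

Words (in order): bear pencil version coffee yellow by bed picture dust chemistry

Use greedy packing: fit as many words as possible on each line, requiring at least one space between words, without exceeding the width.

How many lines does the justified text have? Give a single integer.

Line 1: ['bear', 'pencil', 'version'] (min_width=19, slack=5)
Line 2: ['coffee', 'yellow', 'by', 'bed'] (min_width=20, slack=4)
Line 3: ['picture', 'dust', 'chemistry'] (min_width=22, slack=2)
Total lines: 3

Answer: 3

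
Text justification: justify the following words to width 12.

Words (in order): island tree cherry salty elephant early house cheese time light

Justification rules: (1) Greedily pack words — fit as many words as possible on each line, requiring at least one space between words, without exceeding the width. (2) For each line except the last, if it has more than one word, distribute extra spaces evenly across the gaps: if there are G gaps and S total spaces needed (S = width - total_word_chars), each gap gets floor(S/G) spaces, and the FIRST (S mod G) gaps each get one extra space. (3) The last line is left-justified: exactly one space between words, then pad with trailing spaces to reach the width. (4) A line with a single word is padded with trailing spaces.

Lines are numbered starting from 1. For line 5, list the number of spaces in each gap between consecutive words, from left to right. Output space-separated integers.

Answer: 2

Derivation:
Line 1: ['island', 'tree'] (min_width=11, slack=1)
Line 2: ['cherry', 'salty'] (min_width=12, slack=0)
Line 3: ['elephant'] (min_width=8, slack=4)
Line 4: ['early', 'house'] (min_width=11, slack=1)
Line 5: ['cheese', 'time'] (min_width=11, slack=1)
Line 6: ['light'] (min_width=5, slack=7)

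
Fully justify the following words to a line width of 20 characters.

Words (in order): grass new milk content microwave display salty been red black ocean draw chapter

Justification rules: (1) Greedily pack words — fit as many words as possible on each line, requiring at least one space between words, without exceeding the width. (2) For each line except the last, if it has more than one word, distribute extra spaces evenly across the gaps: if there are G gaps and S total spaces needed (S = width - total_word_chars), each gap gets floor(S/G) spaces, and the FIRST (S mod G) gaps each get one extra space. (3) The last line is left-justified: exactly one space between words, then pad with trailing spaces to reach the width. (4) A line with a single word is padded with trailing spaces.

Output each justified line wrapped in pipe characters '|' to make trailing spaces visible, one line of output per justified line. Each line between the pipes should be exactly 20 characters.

Line 1: ['grass', 'new', 'milk'] (min_width=14, slack=6)
Line 2: ['content', 'microwave'] (min_width=17, slack=3)
Line 3: ['display', 'salty', 'been'] (min_width=18, slack=2)
Line 4: ['red', 'black', 'ocean', 'draw'] (min_width=20, slack=0)
Line 5: ['chapter'] (min_width=7, slack=13)

Answer: |grass    new    milk|
|content    microwave|
|display  salty  been|
|red black ocean draw|
|chapter             |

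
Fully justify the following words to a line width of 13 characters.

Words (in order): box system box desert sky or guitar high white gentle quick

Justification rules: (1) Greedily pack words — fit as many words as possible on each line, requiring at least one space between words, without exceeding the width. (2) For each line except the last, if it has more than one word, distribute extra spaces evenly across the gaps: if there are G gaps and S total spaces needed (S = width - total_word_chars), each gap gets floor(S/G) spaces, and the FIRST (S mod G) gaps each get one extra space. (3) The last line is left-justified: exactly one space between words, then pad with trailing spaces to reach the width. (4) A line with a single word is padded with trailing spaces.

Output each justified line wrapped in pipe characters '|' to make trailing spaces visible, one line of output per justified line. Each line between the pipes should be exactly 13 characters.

Line 1: ['box', 'system'] (min_width=10, slack=3)
Line 2: ['box', 'desert'] (min_width=10, slack=3)
Line 3: ['sky', 'or', 'guitar'] (min_width=13, slack=0)
Line 4: ['high', 'white'] (min_width=10, slack=3)
Line 5: ['gentle', 'quick'] (min_width=12, slack=1)

Answer: |box    system|
|box    desert|
|sky or guitar|
|high    white|
|gentle quick |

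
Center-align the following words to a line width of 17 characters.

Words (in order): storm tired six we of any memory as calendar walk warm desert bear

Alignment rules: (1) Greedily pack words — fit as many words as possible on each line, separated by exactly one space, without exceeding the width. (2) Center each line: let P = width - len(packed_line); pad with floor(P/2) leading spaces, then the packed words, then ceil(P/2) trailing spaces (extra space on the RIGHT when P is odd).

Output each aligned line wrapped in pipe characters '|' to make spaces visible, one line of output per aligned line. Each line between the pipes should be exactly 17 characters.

Line 1: ['storm', 'tired', 'six'] (min_width=15, slack=2)
Line 2: ['we', 'of', 'any', 'memory'] (min_width=16, slack=1)
Line 3: ['as', 'calendar', 'walk'] (min_width=16, slack=1)
Line 4: ['warm', 'desert', 'bear'] (min_width=16, slack=1)

Answer: | storm tired six |
|we of any memory |
|as calendar walk |
|warm desert bear |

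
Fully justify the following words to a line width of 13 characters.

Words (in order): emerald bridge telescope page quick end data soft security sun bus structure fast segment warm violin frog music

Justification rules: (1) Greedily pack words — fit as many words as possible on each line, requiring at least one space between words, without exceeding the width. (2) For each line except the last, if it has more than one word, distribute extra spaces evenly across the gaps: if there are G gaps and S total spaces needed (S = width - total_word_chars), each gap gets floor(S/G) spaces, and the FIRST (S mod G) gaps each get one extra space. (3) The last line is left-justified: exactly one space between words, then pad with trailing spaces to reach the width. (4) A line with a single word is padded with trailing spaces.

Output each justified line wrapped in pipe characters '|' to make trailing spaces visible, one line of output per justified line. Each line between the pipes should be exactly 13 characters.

Answer: |emerald      |
|bridge       |
|telescope    |
|page    quick|
|end data soft|
|security  sun|
|bus structure|
|fast  segment|
|warm   violin|
|frog music   |

Derivation:
Line 1: ['emerald'] (min_width=7, slack=6)
Line 2: ['bridge'] (min_width=6, slack=7)
Line 3: ['telescope'] (min_width=9, slack=4)
Line 4: ['page', 'quick'] (min_width=10, slack=3)
Line 5: ['end', 'data', 'soft'] (min_width=13, slack=0)
Line 6: ['security', 'sun'] (min_width=12, slack=1)
Line 7: ['bus', 'structure'] (min_width=13, slack=0)
Line 8: ['fast', 'segment'] (min_width=12, slack=1)
Line 9: ['warm', 'violin'] (min_width=11, slack=2)
Line 10: ['frog', 'music'] (min_width=10, slack=3)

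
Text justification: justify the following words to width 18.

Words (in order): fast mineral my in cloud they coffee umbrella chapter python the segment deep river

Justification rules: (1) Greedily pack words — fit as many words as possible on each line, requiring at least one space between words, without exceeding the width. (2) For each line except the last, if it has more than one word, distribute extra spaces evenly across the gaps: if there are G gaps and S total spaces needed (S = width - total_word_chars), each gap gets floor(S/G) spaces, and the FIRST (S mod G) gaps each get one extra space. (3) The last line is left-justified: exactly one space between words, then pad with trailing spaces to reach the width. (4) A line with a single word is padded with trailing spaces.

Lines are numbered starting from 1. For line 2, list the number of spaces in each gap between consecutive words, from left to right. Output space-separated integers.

Line 1: ['fast', 'mineral', 'my', 'in'] (min_width=18, slack=0)
Line 2: ['cloud', 'they', 'coffee'] (min_width=17, slack=1)
Line 3: ['umbrella', 'chapter'] (min_width=16, slack=2)
Line 4: ['python', 'the', 'segment'] (min_width=18, slack=0)
Line 5: ['deep', 'river'] (min_width=10, slack=8)

Answer: 2 1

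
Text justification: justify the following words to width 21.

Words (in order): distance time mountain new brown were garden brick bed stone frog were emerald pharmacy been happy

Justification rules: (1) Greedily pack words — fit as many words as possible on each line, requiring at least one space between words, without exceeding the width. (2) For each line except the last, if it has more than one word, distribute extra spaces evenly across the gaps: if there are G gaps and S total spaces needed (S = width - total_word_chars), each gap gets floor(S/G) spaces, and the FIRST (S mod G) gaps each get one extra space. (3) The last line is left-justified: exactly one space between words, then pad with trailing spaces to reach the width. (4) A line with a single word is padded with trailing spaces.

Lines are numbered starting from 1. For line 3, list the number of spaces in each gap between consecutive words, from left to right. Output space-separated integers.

Answer: 1 1 1

Derivation:
Line 1: ['distance', 'time'] (min_width=13, slack=8)
Line 2: ['mountain', 'new', 'brown'] (min_width=18, slack=3)
Line 3: ['were', 'garden', 'brick', 'bed'] (min_width=21, slack=0)
Line 4: ['stone', 'frog', 'were'] (min_width=15, slack=6)
Line 5: ['emerald', 'pharmacy', 'been'] (min_width=21, slack=0)
Line 6: ['happy'] (min_width=5, slack=16)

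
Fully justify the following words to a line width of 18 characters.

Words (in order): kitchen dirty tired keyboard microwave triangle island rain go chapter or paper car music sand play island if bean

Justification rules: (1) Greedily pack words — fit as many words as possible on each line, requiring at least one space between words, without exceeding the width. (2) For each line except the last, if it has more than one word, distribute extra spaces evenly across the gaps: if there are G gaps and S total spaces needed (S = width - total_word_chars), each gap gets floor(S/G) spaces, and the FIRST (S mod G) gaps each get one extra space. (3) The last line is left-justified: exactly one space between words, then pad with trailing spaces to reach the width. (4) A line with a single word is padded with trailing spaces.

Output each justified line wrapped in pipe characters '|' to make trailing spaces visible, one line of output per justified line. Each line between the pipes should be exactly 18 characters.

Answer: |kitchen      dirty|
|tired     keyboard|
|microwave triangle|
|island   rain   go|
|chapter  or  paper|
|car   music   sand|
|play   island   if|
|bean              |

Derivation:
Line 1: ['kitchen', 'dirty'] (min_width=13, slack=5)
Line 2: ['tired', 'keyboard'] (min_width=14, slack=4)
Line 3: ['microwave', 'triangle'] (min_width=18, slack=0)
Line 4: ['island', 'rain', 'go'] (min_width=14, slack=4)
Line 5: ['chapter', 'or', 'paper'] (min_width=16, slack=2)
Line 6: ['car', 'music', 'sand'] (min_width=14, slack=4)
Line 7: ['play', 'island', 'if'] (min_width=14, slack=4)
Line 8: ['bean'] (min_width=4, slack=14)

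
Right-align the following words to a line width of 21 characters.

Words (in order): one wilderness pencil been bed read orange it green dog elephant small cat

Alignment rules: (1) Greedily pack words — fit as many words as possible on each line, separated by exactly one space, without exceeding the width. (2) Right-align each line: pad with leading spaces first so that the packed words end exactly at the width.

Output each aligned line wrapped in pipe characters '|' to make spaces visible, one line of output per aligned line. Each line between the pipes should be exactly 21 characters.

Line 1: ['one', 'wilderness', 'pencil'] (min_width=21, slack=0)
Line 2: ['been', 'bed', 'read', 'orange'] (min_width=20, slack=1)
Line 3: ['it', 'green', 'dog', 'elephant'] (min_width=21, slack=0)
Line 4: ['small', 'cat'] (min_width=9, slack=12)

Answer: |one wilderness pencil|
| been bed read orange|
|it green dog elephant|
|            small cat|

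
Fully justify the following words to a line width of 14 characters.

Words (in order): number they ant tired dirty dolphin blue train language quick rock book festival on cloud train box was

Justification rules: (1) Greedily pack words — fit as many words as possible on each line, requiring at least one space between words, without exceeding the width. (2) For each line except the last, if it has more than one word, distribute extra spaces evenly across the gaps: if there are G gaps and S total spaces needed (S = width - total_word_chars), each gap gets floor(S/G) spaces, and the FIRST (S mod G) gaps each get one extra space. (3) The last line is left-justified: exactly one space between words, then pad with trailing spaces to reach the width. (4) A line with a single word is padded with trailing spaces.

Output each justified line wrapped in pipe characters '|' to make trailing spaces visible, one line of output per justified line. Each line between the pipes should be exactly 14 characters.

Line 1: ['number', 'they'] (min_width=11, slack=3)
Line 2: ['ant', 'tired'] (min_width=9, slack=5)
Line 3: ['dirty', 'dolphin'] (min_width=13, slack=1)
Line 4: ['blue', 'train'] (min_width=10, slack=4)
Line 5: ['language', 'quick'] (min_width=14, slack=0)
Line 6: ['rock', 'book'] (min_width=9, slack=5)
Line 7: ['festival', 'on'] (min_width=11, slack=3)
Line 8: ['cloud', 'train'] (min_width=11, slack=3)
Line 9: ['box', 'was'] (min_width=7, slack=7)

Answer: |number    they|
|ant      tired|
|dirty  dolphin|
|blue     train|
|language quick|
|rock      book|
|festival    on|
|cloud    train|
|box was       |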